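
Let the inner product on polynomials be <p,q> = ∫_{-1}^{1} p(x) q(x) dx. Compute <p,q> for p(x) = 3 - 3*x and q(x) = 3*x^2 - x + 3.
<p,q> = 26

Expand the product: p(x)·q(x) = -9*x^3 + 12*x^2 - 12*x + 9.
∫_{-1}^{1} of each monomial x^k gives [2/(k+1) if k even, 0 if k odd]. Integrating term-by-term (or equivalently evaluating the antiderivative F(x) = -9*x^4/4 + 4*x^3 - 6*x^2 + 9*x at the endpoints):
  F(1) − F(−1) = 19/4 − (-85/4) = 26.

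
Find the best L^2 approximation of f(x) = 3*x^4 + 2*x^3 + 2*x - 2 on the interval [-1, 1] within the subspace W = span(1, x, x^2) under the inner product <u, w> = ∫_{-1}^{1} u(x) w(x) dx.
g(x) = 18*x^2/7 + 16*x/5 - 79/35

The best approximation g ∈ W is the orthogonal projection of f onto W. Writing g = a_0 + a_1 x + a_2 x^2, the coefficients solve the normal equations G · a = b where
  G_{ij} = <φ_i, φ_j> and b_i = <f, φ_i>, with φ_0 = 1, φ_1 = x, φ_2 = x^2.
G =
  [2, 0, 2/3]
  [0, 2/3, 0]
  [2/3, 0, 2/5],
b = (-14/5, 32/15, -10/21).
Solving gives a_0 = -79/35, a_1 = 16/5, a_2 = 18/7, so
  g(x) = 18*x^2/7 + 16*x/5 - 79/35.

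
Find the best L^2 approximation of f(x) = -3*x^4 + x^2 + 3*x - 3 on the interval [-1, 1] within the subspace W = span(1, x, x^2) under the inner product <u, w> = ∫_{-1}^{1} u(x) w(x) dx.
g(x) = -11*x^2/7 + 3*x - 96/35

The best approximation g ∈ W is the orthogonal projection of f onto W. Writing g = a_0 + a_1 x + a_2 x^2, the coefficients solve the normal equations G · a = b where
  G_{ij} = <φ_i, φ_j> and b_i = <f, φ_i>, with φ_0 = 1, φ_1 = x, φ_2 = x^2.
G =
  [2, 0, 2/3]
  [0, 2/3, 0]
  [2/3, 0, 2/5],
b = (-98/15, 2, -86/35).
Solving gives a_0 = -96/35, a_1 = 3, a_2 = -11/7, so
  g(x) = -11*x^2/7 + 3*x - 96/35.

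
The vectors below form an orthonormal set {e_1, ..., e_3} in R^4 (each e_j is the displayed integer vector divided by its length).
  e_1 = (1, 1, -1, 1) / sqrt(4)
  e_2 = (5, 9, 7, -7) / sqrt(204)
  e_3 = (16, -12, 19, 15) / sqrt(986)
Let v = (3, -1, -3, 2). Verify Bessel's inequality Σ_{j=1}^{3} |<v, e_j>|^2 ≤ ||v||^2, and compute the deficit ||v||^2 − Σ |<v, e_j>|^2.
Σ |<v, e_j>|^2 = 3041/174; ||v||^2 = 23; deficit = 961/174

Write each e_j = u_j / sqrt(<u_j, u_j>) where u_j is the displayed integer vector. Then <v, e_j> = <v, u_j> / sqrt(<u_j, u_j>), so |<v, e_j>|^2 = <v, u_j>^2 / <u_j, u_j>.
Coefficients: <v, e_1> = 7/sqrt(4), <v, e_2> = -29/sqrt(204), <v, e_3> = 33/sqrt(986).
Square and sum: Σ |<v, e_j>|^2 = 3041/174.
Compute ||v||^2 = v·v = 23.
Deficit = 23 − 3041/174 = 961/174 ≥ 0, confirming Bessel's inequality. (The deficit equals ||v − Σ <v,e_j> e_j||^2, the squared distance from v to span{e_j}.)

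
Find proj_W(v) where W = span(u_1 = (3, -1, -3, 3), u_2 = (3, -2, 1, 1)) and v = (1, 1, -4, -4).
proj_W(v) = (-333/299, 329/299, -539/299, 103/299)

Set up U = [u_1 | ... | u_2] ∈ R^(4×2). The projector onto W = col(U) is P = U (U^T U)^(-1) U^T.
Compute U^T U =
  [28, 11]
  [11, 15],
and U^T v = (2, -7).
Solve U^T U · c = U^T v for the coefficients: c = (107/299, -218/299). The projection is proj_W(v) = U c.
Check: (v - proj_W(v)) · u_1 = 0  (should be 0).
Check: (v - proj_W(v)) · u_2 = 0  (should be 0).
Result: proj_W(v) = (-333/299, 329/299, -539/299, 103/299).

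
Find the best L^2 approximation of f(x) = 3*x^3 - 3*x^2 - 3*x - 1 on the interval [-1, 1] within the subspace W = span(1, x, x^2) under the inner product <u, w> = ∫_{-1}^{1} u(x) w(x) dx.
g(x) = -3*x^2 - 6*x/5 - 1

The best approximation g ∈ W is the orthogonal projection of f onto W. Writing g = a_0 + a_1 x + a_2 x^2, the coefficients solve the normal equations G · a = b where
  G_{ij} = <φ_i, φ_j> and b_i = <f, φ_i>, with φ_0 = 1, φ_1 = x, φ_2 = x^2.
G =
  [2, 0, 2/3]
  [0, 2/3, 0]
  [2/3, 0, 2/5],
b = (-4, -4/5, -28/15).
Solving gives a_0 = -1, a_1 = -6/5, a_2 = -3, so
  g(x) = -3*x^2 - 6*x/5 - 1.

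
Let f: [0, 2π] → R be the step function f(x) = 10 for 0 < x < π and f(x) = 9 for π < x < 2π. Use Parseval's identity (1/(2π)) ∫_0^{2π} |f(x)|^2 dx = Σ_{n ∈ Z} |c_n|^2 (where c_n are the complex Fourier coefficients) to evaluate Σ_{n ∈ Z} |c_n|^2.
Σ |c_n|^2 = 181/2

Parseval equates the L^2 energy of f (normalised by 1/(2π)) with the ℓ^2 sum of its Fourier coefficients: (1/(2π)) ∫_0^{2π} |f|^2 = Σ |c_n|^2.
Compute the left side: (1/(2π)) [∫_0^π 10^2 dx + ∫_π^{2π} 9^2 dx] = (1/(2π)) · (100π + 81π) = (100 + 81)/2 = 181/2.
So Σ_{n ∈ Z} |c_n|^2 = 181/2.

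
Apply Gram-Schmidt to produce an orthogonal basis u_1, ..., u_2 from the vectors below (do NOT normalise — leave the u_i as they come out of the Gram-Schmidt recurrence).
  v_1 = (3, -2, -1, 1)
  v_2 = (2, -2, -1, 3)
Orthogonal basis:
  u_1 = (3, -2, -1, 1)
  u_2 = (-4/5, -2/15, -1/15, 31/15)

Apply the Gram-Schmidt recurrence
  u_1 = v_1
  u_i = v_i − Σ_{j<i} ((v_i · u_j) / (u_j · u_j)) · u_j.

Step by step this gives:
  u_1 = (3, -2, -1, 1)
  u_2 = (-4/5, -2/15, -1/15, 31/15)

Orthogonality check:
  u_2 · u_1 = 0 (should be 0)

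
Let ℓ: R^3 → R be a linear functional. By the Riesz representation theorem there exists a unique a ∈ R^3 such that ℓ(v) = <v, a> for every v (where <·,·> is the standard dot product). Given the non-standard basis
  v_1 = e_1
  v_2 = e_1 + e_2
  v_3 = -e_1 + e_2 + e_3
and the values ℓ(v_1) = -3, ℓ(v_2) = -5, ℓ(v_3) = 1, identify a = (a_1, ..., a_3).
a = (-3, -2, 0)

Write a = (a_1, ..., a_3) in the standard basis. For each basis vector v_i, ℓ(v_i) = <v_i, a> is a linear equation in the a_j's. Collect the n equations into a matrix system V a = ℓ, where row i of V is v_i (expressed in the standard basis). Since V is invertible (lower-triangular with 1s on the diagonal, up to permutation), solve by back-substitution:
  V =
[[1, 0, 0],
 [1, 1, 0],
 [-1, 1, 1]]
  V a = (-3, -5, 1)
Solving gives a = (-3, -2, 0).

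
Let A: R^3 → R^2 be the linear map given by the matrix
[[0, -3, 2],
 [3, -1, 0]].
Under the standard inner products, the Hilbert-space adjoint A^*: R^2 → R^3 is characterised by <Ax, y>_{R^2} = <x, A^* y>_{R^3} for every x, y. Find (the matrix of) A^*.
A^* = A^T =
[[0, 3],
 [-3, -1],
 [2, 0]]

For real matrices with standard dot products, the defining identity <Ax, y> = <x, A^* y> gives (Ax)^T y = x^T (A^*) y, i.e. x^T A^T y = x^T (A^*) y. Since this holds for all x, y, we must have A^* = A^T. Therefore
A^* =
[[0, 3],
 [-3, -1],
 [2, 0]].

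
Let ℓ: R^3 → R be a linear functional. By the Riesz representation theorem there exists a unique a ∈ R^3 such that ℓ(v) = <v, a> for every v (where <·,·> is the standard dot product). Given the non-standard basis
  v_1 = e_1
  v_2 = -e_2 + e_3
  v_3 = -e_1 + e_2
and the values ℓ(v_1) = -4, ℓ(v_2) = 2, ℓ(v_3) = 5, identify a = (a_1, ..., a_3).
a = (-4, 1, 3)

Write a = (a_1, ..., a_3) in the standard basis. For each basis vector v_i, ℓ(v_i) = <v_i, a> is a linear equation in the a_j's. Collect the n equations into a matrix system V a = ℓ, where row i of V is v_i (expressed in the standard basis). Since V is invertible (lower-triangular with 1s on the diagonal, up to permutation), solve by back-substitution:
  V =
[[1, 0, 0],
 [0, -1, 1],
 [-1, 1, 0]]
  V a = (-4, 2, 5)
Solving gives a = (-4, 1, 3).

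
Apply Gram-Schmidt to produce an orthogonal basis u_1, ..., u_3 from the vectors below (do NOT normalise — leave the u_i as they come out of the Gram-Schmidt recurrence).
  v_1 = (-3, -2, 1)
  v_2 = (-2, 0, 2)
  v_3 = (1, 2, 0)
Orthogonal basis:
  u_1 = (-3, -2, 1)
  u_2 = (-2/7, 8/7, 10/7)
  u_3 = (-1/3, 1/3, -1/3)

Apply the Gram-Schmidt recurrence
  u_1 = v_1
  u_i = v_i − Σ_{j<i} ((v_i · u_j) / (u_j · u_j)) · u_j.

Step by step this gives:
  u_1 = (-3, -2, 1)
  u_2 = (-2/7, 8/7, 10/7)
  u_3 = (-1/3, 1/3, -1/3)

Orthogonality check:
  u_2 · u_1 = 0 (should be 0)
  u_3 · u_1 = 0 (should be 0)
  u_3 · u_2 = 0 (should be 0)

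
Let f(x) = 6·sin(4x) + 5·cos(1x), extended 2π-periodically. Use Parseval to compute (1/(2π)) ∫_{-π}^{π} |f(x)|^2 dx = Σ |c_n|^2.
Σ |c_n|^2 = 61/2

Expand |f|^2 and use orthogonality of {sin(nx), cos(mx)} on [-π, π]:
  ∫_{-π}^{π} sin(nx)^2 dx = π, ∫ cos(mx)^2 dx = π, and cross terms integrate to 0.
So ∫_{-π}^{π} f(x)^2 dx = 6^2 · π + 5^2 · π = (36 + 25)π.
Divide by 2π: (36 + 25)/2 = 61/2.
By Parseval, this equals Σ |c_n|^2.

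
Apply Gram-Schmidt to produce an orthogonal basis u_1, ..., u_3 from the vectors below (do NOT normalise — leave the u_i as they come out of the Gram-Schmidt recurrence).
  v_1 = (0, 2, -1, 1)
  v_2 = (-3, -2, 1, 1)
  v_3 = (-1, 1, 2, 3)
Orthogonal basis:
  u_1 = (0, 2, -1, 1)
  u_2 = (-3, -2/3, 1/3, 5/3)
  u_3 = (35/37, 16/37, 169/74, 105/74)

Apply the Gram-Schmidt recurrence
  u_1 = v_1
  u_i = v_i − Σ_{j<i} ((v_i · u_j) / (u_j · u_j)) · u_j.

Step by step this gives:
  u_1 = (0, 2, -1, 1)
  u_2 = (-3, -2/3, 1/3, 5/3)
  u_3 = (35/37, 16/37, 169/74, 105/74)

Orthogonality check:
  u_2 · u_1 = 0 (should be 0)
  u_3 · u_1 = 0 (should be 0)
  u_3 · u_2 = 0 (should be 0)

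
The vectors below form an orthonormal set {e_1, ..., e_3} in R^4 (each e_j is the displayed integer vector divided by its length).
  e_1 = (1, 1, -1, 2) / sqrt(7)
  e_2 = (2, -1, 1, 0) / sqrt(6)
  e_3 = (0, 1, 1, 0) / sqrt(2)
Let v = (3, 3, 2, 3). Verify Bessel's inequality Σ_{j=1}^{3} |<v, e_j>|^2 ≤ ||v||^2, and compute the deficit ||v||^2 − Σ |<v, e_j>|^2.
Σ |<v, e_j>|^2 = 650/21; ||v||^2 = 31; deficit = 1/21

Write each e_j = u_j / sqrt(<u_j, u_j>) where u_j is the displayed integer vector. Then <v, e_j> = <v, u_j> / sqrt(<u_j, u_j>), so |<v, e_j>|^2 = <v, u_j>^2 / <u_j, u_j>.
Coefficients: <v, e_1> = 10/sqrt(7), <v, e_2> = 5/sqrt(6), <v, e_3> = 5/sqrt(2).
Square and sum: Σ |<v, e_j>|^2 = 650/21.
Compute ||v||^2 = v·v = 31.
Deficit = 31 − 650/21 = 1/21 ≥ 0, confirming Bessel's inequality. (The deficit equals ||v − Σ <v,e_j> e_j||^2, the squared distance from v to span{e_j}.)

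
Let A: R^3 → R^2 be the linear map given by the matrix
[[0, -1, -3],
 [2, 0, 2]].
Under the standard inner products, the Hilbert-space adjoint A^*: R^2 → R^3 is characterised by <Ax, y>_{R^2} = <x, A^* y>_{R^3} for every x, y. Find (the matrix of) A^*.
A^* = A^T =
[[0, 2],
 [-1, 0],
 [-3, 2]]

For real matrices with standard dot products, the defining identity <Ax, y> = <x, A^* y> gives (Ax)^T y = x^T (A^*) y, i.e. x^T A^T y = x^T (A^*) y. Since this holds for all x, y, we must have A^* = A^T. Therefore
A^* =
[[0, 2],
 [-1, 0],
 [-3, 2]].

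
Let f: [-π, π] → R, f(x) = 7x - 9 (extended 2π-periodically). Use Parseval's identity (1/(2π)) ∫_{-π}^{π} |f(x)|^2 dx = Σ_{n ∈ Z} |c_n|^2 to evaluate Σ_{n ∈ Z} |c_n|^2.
Σ |c_n|^2 = 49π^2/3 + 81

Expand and integrate term by term over [-π, π]:
  ∫ (7x)^2 dx = 49·(2π^3/3); ∫ 2·7·(-9)·x dx = 0 (odd integrand); ∫ (-9)^2 dx = 81·2π.
So (1/(2π)) ∫_{-π}^{π} (7x - 9)^2 dx = 49π^2/3 + 81 = 49π^2/3 + 81.
Parseval ⇒ Σ |c_n|^2 = 49π^2/3 + 81.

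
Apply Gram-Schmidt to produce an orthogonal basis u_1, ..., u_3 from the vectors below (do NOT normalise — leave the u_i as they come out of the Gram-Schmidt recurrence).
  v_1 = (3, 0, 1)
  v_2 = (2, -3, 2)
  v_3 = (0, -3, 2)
Orthogonal basis:
  u_1 = (3, 0, 1)
  u_2 = (-2/5, -3, 6/5)
  u_3 = (-9/53, 12/53, 27/53)

Apply the Gram-Schmidt recurrence
  u_1 = v_1
  u_i = v_i − Σ_{j<i} ((v_i · u_j) / (u_j · u_j)) · u_j.

Step by step this gives:
  u_1 = (3, 0, 1)
  u_2 = (-2/5, -3, 6/5)
  u_3 = (-9/53, 12/53, 27/53)

Orthogonality check:
  u_2 · u_1 = 0 (should be 0)
  u_3 · u_1 = 0 (should be 0)
  u_3 · u_2 = 0 (should be 0)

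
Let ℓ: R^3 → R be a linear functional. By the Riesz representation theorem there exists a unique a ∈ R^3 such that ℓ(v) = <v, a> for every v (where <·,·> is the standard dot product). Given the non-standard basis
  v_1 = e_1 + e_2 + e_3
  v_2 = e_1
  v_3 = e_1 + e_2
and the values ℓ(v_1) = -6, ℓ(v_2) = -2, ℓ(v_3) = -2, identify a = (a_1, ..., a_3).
a = (-2, 0, -4)

Write a = (a_1, ..., a_3) in the standard basis. For each basis vector v_i, ℓ(v_i) = <v_i, a> is a linear equation in the a_j's. Collect the n equations into a matrix system V a = ℓ, where row i of V is v_i (expressed in the standard basis). Since V is invertible (lower-triangular with 1s on the diagonal, up to permutation), solve by back-substitution:
  V =
[[1, 1, 1],
 [1, 0, 0],
 [1, 1, 0]]
  V a = (-6, -2, -2)
Solving gives a = (-2, 0, -4).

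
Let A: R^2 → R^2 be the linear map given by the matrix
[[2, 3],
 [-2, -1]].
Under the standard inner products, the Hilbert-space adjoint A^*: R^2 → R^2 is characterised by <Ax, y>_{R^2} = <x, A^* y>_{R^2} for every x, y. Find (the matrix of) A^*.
A^* = A^T =
[[2, -2],
 [3, -1]]

For real matrices with standard dot products, the defining identity <Ax, y> = <x, A^* y> gives (Ax)^T y = x^T (A^*) y, i.e. x^T A^T y = x^T (A^*) y. Since this holds for all x, y, we must have A^* = A^T. Therefore
A^* =
[[2, -2],
 [3, -1]].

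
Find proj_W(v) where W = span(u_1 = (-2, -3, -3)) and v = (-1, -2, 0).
proj_W(v) = (-8/11, -12/11, -12/11)

Set up U = [u_1 | ... | u_1] ∈ R^(3×1). The projector onto W = col(U) is P = U (U^T U)^(-1) U^T.
Compute U^T U =
  [22],
and U^T v = (8).
Solve U^T U · c = U^T v for the coefficients: c = (4/11). The projection is proj_W(v) = U c.
Check: (v - proj_W(v)) · u_1 = 0  (should be 0).
Result: proj_W(v) = (-8/11, -12/11, -12/11).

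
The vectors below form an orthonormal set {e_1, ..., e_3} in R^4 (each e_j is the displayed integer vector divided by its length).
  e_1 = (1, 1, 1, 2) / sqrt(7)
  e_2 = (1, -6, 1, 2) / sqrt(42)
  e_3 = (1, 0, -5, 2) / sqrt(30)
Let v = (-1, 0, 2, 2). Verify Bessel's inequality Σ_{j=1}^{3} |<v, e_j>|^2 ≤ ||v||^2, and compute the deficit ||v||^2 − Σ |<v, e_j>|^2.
Σ |<v, e_j>|^2 = 29/5; ||v||^2 = 9; deficit = 16/5

Write each e_j = u_j / sqrt(<u_j, u_j>) where u_j is the displayed integer vector. Then <v, e_j> = <v, u_j> / sqrt(<u_j, u_j>), so |<v, e_j>|^2 = <v, u_j>^2 / <u_j, u_j>.
Coefficients: <v, e_1> = 5/sqrt(7), <v, e_2> = 5/sqrt(42), <v, e_3> = -7/sqrt(30).
Square and sum: Σ |<v, e_j>|^2 = 29/5.
Compute ||v||^2 = v·v = 9.
Deficit = 9 − 29/5 = 16/5 ≥ 0, confirming Bessel's inequality. (The deficit equals ||v − Σ <v,e_j> e_j||^2, the squared distance from v to span{e_j}.)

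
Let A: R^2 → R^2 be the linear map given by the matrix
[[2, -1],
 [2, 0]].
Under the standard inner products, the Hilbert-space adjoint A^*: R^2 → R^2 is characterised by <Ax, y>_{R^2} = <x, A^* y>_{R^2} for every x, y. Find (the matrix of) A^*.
A^* = A^T =
[[2, 2],
 [-1, 0]]

For real matrices with standard dot products, the defining identity <Ax, y> = <x, A^* y> gives (Ax)^T y = x^T (A^*) y, i.e. x^T A^T y = x^T (A^*) y. Since this holds for all x, y, we must have A^* = A^T. Therefore
A^* =
[[2, 2],
 [-1, 0]].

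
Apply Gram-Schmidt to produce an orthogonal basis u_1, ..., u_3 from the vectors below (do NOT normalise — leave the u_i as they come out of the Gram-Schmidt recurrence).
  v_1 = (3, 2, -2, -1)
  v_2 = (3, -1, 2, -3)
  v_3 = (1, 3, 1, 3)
Orthogonal basis:
  u_1 = (3, 2, -2, -1)
  u_2 = (2, -5/3, 8/3, -8/3)
  u_3 = (71/63, 358/189, 473/189, 409/189)

Apply the Gram-Schmidt recurrence
  u_1 = v_1
  u_i = v_i − Σ_{j<i} ((v_i · u_j) / (u_j · u_j)) · u_j.

Step by step this gives:
  u_1 = (3, 2, -2, -1)
  u_2 = (2, -5/3, 8/3, -8/3)
  u_3 = (71/63, 358/189, 473/189, 409/189)

Orthogonality check:
  u_2 · u_1 = 0 (should be 0)
  u_3 · u_1 = 0 (should be 0)
  u_3 · u_2 = 0 (should be 0)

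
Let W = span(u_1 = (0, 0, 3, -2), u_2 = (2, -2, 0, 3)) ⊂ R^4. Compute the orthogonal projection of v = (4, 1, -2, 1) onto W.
proj_W(v) = (138/185, -138/185, -246/185, 371/185)

Set up U = [u_1 | ... | u_2] ∈ R^(4×2). The projector onto W = col(U) is P = U (U^T U)^(-1) U^T.
Compute U^T U =
  [13, -6]
  [-6, 17],
and U^T v = (-8, 9).
Solve U^T U · c = U^T v for the coefficients: c = (-82/185, 69/185). The projection is proj_W(v) = U c.
Check: (v - proj_W(v)) · u_1 = 0  (should be 0).
Check: (v - proj_W(v)) · u_2 = 0  (should be 0).
Result: proj_W(v) = (138/185, -138/185, -246/185, 371/185).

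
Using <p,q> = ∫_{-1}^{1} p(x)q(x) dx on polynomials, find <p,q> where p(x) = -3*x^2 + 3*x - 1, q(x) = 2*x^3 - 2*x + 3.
<p,q> = -68/5

Expand the product: p(x)·q(x) = -6*x^5 + 6*x^4 + 4*x^3 - 15*x^2 + 11*x - 3.
∫_{-1}^{1} of each monomial x^k gives [2/(k+1) if k even, 0 if k odd]. Integrating term-by-term (or equivalently evaluating the antiderivative F(x) = -x^6 + 6*x^5/5 + x^4 - 5*x^3 + 11*x^2/2 - 3*x at the endpoints):
  F(1) − F(−1) = -13/10 − (123/10) = -68/5.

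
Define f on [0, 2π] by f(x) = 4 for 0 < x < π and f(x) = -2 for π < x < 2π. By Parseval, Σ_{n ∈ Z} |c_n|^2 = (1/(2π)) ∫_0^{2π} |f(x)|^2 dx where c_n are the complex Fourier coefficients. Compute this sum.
Σ |c_n|^2 = 10

Parseval equates the L^2 energy of f (normalised by 1/(2π)) with the ℓ^2 sum of its Fourier coefficients: (1/(2π)) ∫_0^{2π} |f|^2 = Σ |c_n|^2.
Compute the left side: (1/(2π)) [∫_0^π 4^2 dx + ∫_π^{2π} (-2)^2 dx] = (1/(2π)) · (16π + 4π) = (16 + 4)/2 = 10.
So Σ_{n ∈ Z} |c_n|^2 = 10.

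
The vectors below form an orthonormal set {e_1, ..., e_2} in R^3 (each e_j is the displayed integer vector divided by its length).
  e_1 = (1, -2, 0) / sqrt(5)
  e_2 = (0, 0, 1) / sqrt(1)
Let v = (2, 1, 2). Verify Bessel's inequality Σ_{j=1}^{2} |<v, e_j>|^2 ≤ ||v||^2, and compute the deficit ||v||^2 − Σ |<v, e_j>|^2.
Σ |<v, e_j>|^2 = 4; ||v||^2 = 9; deficit = 5

Write each e_j = u_j / sqrt(<u_j, u_j>) where u_j is the displayed integer vector. Then <v, e_j> = <v, u_j> / sqrt(<u_j, u_j>), so |<v, e_j>|^2 = <v, u_j>^2 / <u_j, u_j>.
Coefficients: <v, e_1> = 0/sqrt(5), <v, e_2> = 2/sqrt(1).
Square and sum: Σ |<v, e_j>|^2 = 4.
Compute ||v||^2 = v·v = 9.
Deficit = 9 − 4 = 5 ≥ 0, confirming Bessel's inequality. (The deficit equals ||v − Σ <v,e_j> e_j||^2, the squared distance from v to span{e_j}.)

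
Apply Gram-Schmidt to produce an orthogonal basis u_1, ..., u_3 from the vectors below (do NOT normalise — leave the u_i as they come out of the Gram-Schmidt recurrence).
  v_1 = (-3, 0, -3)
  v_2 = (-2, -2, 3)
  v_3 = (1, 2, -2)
Orthogonal basis:
  u_1 = (-3, 0, -3)
  u_2 = (-5/2, -2, 5/2)
  u_3 = (-8/33, 20/33, 8/33)

Apply the Gram-Schmidt recurrence
  u_1 = v_1
  u_i = v_i − Σ_{j<i} ((v_i · u_j) / (u_j · u_j)) · u_j.

Step by step this gives:
  u_1 = (-3, 0, -3)
  u_2 = (-5/2, -2, 5/2)
  u_3 = (-8/33, 20/33, 8/33)

Orthogonality check:
  u_2 · u_1 = 0 (should be 0)
  u_3 · u_1 = 0 (should be 0)
  u_3 · u_2 = 0 (should be 0)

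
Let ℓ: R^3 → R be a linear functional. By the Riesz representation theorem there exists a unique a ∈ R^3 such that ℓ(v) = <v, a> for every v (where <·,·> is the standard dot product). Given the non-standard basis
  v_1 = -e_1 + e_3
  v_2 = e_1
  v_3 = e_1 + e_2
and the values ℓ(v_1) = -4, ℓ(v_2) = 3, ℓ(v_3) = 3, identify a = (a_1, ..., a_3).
a = (3, 0, -1)

Write a = (a_1, ..., a_3) in the standard basis. For each basis vector v_i, ℓ(v_i) = <v_i, a> is a linear equation in the a_j's. Collect the n equations into a matrix system V a = ℓ, where row i of V is v_i (expressed in the standard basis). Since V is invertible (lower-triangular with 1s on the diagonal, up to permutation), solve by back-substitution:
  V =
[[-1, 0, 1],
 [1, 0, 0],
 [1, 1, 0]]
  V a = (-4, 3, 3)
Solving gives a = (3, 0, -1).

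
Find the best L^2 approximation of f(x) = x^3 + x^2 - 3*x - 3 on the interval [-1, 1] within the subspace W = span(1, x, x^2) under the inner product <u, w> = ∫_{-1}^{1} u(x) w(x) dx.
g(x) = x^2 - 12*x/5 - 3

The best approximation g ∈ W is the orthogonal projection of f onto W. Writing g = a_0 + a_1 x + a_2 x^2, the coefficients solve the normal equations G · a = b where
  G_{ij} = <φ_i, φ_j> and b_i = <f, φ_i>, with φ_0 = 1, φ_1 = x, φ_2 = x^2.
G =
  [2, 0, 2/3]
  [0, 2/3, 0]
  [2/3, 0, 2/5],
b = (-16/3, -8/5, -8/5).
Solving gives a_0 = -3, a_1 = -12/5, a_2 = 1, so
  g(x) = x^2 - 12*x/5 - 3.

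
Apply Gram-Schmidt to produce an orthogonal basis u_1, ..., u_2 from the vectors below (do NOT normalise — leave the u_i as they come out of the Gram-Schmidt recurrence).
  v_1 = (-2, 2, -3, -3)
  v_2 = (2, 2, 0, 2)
Orthogonal basis:
  u_1 = (-2, 2, -3, -3)
  u_2 = (20/13, 32/13, -9/13, 17/13)

Apply the Gram-Schmidt recurrence
  u_1 = v_1
  u_i = v_i − Σ_{j<i} ((v_i · u_j) / (u_j · u_j)) · u_j.

Step by step this gives:
  u_1 = (-2, 2, -3, -3)
  u_2 = (20/13, 32/13, -9/13, 17/13)

Orthogonality check:
  u_2 · u_1 = 0 (should be 0)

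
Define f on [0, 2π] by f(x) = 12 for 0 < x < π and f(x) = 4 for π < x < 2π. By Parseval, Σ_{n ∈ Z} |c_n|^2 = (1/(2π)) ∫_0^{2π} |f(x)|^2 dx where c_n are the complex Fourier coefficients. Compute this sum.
Σ |c_n|^2 = 80

Parseval equates the L^2 energy of f (normalised by 1/(2π)) with the ℓ^2 sum of its Fourier coefficients: (1/(2π)) ∫_0^{2π} |f|^2 = Σ |c_n|^2.
Compute the left side: (1/(2π)) [∫_0^π 12^2 dx + ∫_π^{2π} 4^2 dx] = (1/(2π)) · (144π + 16π) = (144 + 16)/2 = 80.
So Σ_{n ∈ Z} |c_n|^2 = 80.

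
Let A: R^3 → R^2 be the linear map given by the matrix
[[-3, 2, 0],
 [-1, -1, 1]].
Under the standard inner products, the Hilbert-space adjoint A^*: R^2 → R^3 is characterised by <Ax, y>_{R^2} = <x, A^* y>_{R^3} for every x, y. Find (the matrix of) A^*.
A^* = A^T =
[[-3, -1],
 [2, -1],
 [0, 1]]

For real matrices with standard dot products, the defining identity <Ax, y> = <x, A^* y> gives (Ax)^T y = x^T (A^*) y, i.e. x^T A^T y = x^T (A^*) y. Since this holds for all x, y, we must have A^* = A^T. Therefore
A^* =
[[-3, -1],
 [2, -1],
 [0, 1]].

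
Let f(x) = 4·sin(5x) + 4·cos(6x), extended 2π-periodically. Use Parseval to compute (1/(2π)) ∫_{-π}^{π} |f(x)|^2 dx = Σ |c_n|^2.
Σ |c_n|^2 = 16

Expand |f|^2 and use orthogonality of {sin(nx), cos(mx)} on [-π, π]:
  ∫_{-π}^{π} sin(nx)^2 dx = π, ∫ cos(mx)^2 dx = π, and cross terms integrate to 0.
So ∫_{-π}^{π} f(x)^2 dx = 4^2 · π + 4^2 · π = (16 + 16)π.
Divide by 2π: (16 + 16)/2 = 16.
By Parseval, this equals Σ |c_n|^2.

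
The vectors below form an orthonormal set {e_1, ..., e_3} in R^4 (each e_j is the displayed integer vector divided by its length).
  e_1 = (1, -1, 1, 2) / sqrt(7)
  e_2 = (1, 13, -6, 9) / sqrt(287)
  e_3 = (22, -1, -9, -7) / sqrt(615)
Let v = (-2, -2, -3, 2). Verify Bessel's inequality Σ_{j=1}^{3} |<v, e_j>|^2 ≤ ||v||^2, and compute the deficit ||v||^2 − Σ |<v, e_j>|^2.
Σ |<v, e_j>|^2 = 26/15; ||v||^2 = 21; deficit = 289/15

Write each e_j = u_j / sqrt(<u_j, u_j>) where u_j is the displayed integer vector. Then <v, e_j> = <v, u_j> / sqrt(<u_j, u_j>), so |<v, e_j>|^2 = <v, u_j>^2 / <u_j, u_j>.
Coefficients: <v, e_1> = 1/sqrt(7), <v, e_2> = 8/sqrt(287), <v, e_3> = -29/sqrt(615).
Square and sum: Σ |<v, e_j>|^2 = 26/15.
Compute ||v||^2 = v·v = 21.
Deficit = 21 − 26/15 = 289/15 ≥ 0, confirming Bessel's inequality. (The deficit equals ||v − Σ <v,e_j> e_j||^2, the squared distance from v to span{e_j}.)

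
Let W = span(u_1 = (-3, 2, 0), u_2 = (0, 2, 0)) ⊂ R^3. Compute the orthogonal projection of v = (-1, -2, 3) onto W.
proj_W(v) = (-1, -2, 0)

Set up U = [u_1 | ... | u_2] ∈ R^(3×2). The projector onto W = col(U) is P = U (U^T U)^(-1) U^T.
Compute U^T U =
  [13, 4]
  [4, 4],
and U^T v = (-1, -4).
Solve U^T U · c = U^T v for the coefficients: c = (1/3, -4/3). The projection is proj_W(v) = U c.
Check: (v - proj_W(v)) · u_1 = 0  (should be 0).
Check: (v - proj_W(v)) · u_2 = 0  (should be 0).
Result: proj_W(v) = (-1, -2, 0).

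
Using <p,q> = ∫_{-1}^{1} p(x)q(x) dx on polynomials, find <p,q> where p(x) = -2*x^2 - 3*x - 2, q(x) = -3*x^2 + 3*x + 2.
<p,q> = -154/15

Expand the product: p(x)·q(x) = 6*x^4 + 3*x^3 - 7*x^2 - 12*x - 4.
∫_{-1}^{1} of each monomial x^k gives [2/(k+1) if k even, 0 if k odd]. Integrating term-by-term (or equivalently evaluating the antiderivative F(x) = 6*x^5/5 + 3*x^4/4 - 7*x^3/3 - 6*x^2 - 4*x at the endpoints):
  F(1) − F(−1) = -623/60 − (-7/60) = -154/15.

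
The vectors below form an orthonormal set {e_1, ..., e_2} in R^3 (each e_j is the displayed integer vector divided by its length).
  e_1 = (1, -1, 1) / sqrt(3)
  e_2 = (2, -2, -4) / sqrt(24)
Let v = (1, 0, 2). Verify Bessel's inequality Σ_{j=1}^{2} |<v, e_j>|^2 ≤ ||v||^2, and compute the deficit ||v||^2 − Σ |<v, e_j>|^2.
Σ |<v, e_j>|^2 = 9/2; ||v||^2 = 5; deficit = 1/2

Write each e_j = u_j / sqrt(<u_j, u_j>) where u_j is the displayed integer vector. Then <v, e_j> = <v, u_j> / sqrt(<u_j, u_j>), so |<v, e_j>|^2 = <v, u_j>^2 / <u_j, u_j>.
Coefficients: <v, e_1> = 3/sqrt(3), <v, e_2> = -6/sqrt(24).
Square and sum: Σ |<v, e_j>|^2 = 9/2.
Compute ||v||^2 = v·v = 5.
Deficit = 5 − 9/2 = 1/2 ≥ 0, confirming Bessel's inequality. (The deficit equals ||v − Σ <v,e_j> e_j||^2, the squared distance from v to span{e_j}.)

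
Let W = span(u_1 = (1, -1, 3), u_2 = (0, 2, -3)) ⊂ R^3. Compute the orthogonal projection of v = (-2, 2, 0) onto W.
proj_W(v) = (-4/11, 4/11, -12/11)

Set up U = [u_1 | ... | u_2] ∈ R^(3×2). The projector onto W = col(U) is P = U (U^T U)^(-1) U^T.
Compute U^T U =
  [11, -11]
  [-11, 13],
and U^T v = (-4, 4).
Solve U^T U · c = U^T v for the coefficients: c = (-4/11, 0). The projection is proj_W(v) = U c.
Check: (v - proj_W(v)) · u_1 = 0  (should be 0).
Check: (v - proj_W(v)) · u_2 = 0  (should be 0).
Result: proj_W(v) = (-4/11, 4/11, -12/11).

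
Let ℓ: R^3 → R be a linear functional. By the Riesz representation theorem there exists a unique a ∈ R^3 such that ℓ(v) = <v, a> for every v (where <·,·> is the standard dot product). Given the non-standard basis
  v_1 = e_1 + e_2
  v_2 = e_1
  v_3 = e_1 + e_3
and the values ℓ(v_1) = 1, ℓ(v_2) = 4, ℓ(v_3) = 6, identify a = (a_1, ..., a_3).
a = (4, -3, 2)

Write a = (a_1, ..., a_3) in the standard basis. For each basis vector v_i, ℓ(v_i) = <v_i, a> is a linear equation in the a_j's. Collect the n equations into a matrix system V a = ℓ, where row i of V is v_i (expressed in the standard basis). Since V is invertible (lower-triangular with 1s on the diagonal, up to permutation), solve by back-substitution:
  V =
[[1, 1, 0],
 [1, 0, 0],
 [1, 0, 1]]
  V a = (1, 4, 6)
Solving gives a = (4, -3, 2).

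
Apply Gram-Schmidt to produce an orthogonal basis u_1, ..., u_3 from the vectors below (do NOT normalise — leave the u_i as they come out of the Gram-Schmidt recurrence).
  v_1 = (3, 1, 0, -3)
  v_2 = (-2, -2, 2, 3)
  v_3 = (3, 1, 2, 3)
Orthogonal basis:
  u_1 = (3, 1, 0, -3)
  u_2 = (13/19, -21/19, 2, 6/19)
  u_3 = (118/55, 114/55, -2/55, 156/55)

Apply the Gram-Schmidt recurrence
  u_1 = v_1
  u_i = v_i − Σ_{j<i} ((v_i · u_j) / (u_j · u_j)) · u_j.

Step by step this gives:
  u_1 = (3, 1, 0, -3)
  u_2 = (13/19, -21/19, 2, 6/19)
  u_3 = (118/55, 114/55, -2/55, 156/55)

Orthogonality check:
  u_2 · u_1 = 0 (should be 0)
  u_3 · u_1 = 0 (should be 0)
  u_3 · u_2 = 0 (should be 0)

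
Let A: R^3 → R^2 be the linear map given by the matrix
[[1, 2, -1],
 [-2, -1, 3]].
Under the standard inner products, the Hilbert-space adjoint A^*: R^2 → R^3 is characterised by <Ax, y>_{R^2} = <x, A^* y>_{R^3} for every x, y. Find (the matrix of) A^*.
A^* = A^T =
[[1, -2],
 [2, -1],
 [-1, 3]]

For real matrices with standard dot products, the defining identity <Ax, y> = <x, A^* y> gives (Ax)^T y = x^T (A^*) y, i.e. x^T A^T y = x^T (A^*) y. Since this holds for all x, y, we must have A^* = A^T. Therefore
A^* =
[[1, -2],
 [2, -1],
 [-1, 3]].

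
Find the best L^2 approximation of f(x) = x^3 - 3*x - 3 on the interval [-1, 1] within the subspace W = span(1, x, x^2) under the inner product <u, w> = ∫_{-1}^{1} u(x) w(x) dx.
g(x) = -12*x/5 - 3

The best approximation g ∈ W is the orthogonal projection of f onto W. Writing g = a_0 + a_1 x + a_2 x^2, the coefficients solve the normal equations G · a = b where
  G_{ij} = <φ_i, φ_j> and b_i = <f, φ_i>, with φ_0 = 1, φ_1 = x, φ_2 = x^2.
G =
  [2, 0, 2/3]
  [0, 2/3, 0]
  [2/3, 0, 2/5],
b = (-6, -8/5, -2).
Solving gives a_0 = -3, a_1 = -12/5, a_2 = 0, so
  g(x) = -12*x/5 - 3.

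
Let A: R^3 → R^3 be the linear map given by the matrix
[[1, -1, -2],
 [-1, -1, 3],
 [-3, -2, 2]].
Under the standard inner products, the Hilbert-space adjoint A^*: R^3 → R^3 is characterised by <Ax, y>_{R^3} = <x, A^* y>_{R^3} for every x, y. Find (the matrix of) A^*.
A^* = A^T =
[[1, -1, -3],
 [-1, -1, -2],
 [-2, 3, 2]]

For real matrices with standard dot products, the defining identity <Ax, y> = <x, A^* y> gives (Ax)^T y = x^T (A^*) y, i.e. x^T A^T y = x^T (A^*) y. Since this holds for all x, y, we must have A^* = A^T. Therefore
A^* =
[[1, -1, -3],
 [-1, -1, -2],
 [-2, 3, 2]].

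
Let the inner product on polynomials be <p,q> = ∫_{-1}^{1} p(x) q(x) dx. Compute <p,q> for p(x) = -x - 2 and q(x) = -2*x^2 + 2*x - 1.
<p,q> = 16/3

Expand the product: p(x)·q(x) = 2*x^3 + 2*x^2 - 3*x + 2.
∫_{-1}^{1} of each monomial x^k gives [2/(k+1) if k even, 0 if k odd]. Integrating term-by-term (or equivalently evaluating the antiderivative F(x) = x^4/2 + 2*x^3/3 - 3*x^2/2 + 2*x at the endpoints):
  F(1) − F(−1) = 5/3 − (-11/3) = 16/3.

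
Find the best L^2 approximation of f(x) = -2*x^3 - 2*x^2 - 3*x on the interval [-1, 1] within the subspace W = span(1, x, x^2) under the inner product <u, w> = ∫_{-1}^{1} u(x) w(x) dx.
g(x) = -2*x^2 - 21*x/5

The best approximation g ∈ W is the orthogonal projection of f onto W. Writing g = a_0 + a_1 x + a_2 x^2, the coefficients solve the normal equations G · a = b where
  G_{ij} = <φ_i, φ_j> and b_i = <f, φ_i>, with φ_0 = 1, φ_1 = x, φ_2 = x^2.
G =
  [2, 0, 2/3]
  [0, 2/3, 0]
  [2/3, 0, 2/5],
b = (-4/3, -14/5, -4/5).
Solving gives a_0 = 0, a_1 = -21/5, a_2 = -2, so
  g(x) = -2*x^2 - 21*x/5.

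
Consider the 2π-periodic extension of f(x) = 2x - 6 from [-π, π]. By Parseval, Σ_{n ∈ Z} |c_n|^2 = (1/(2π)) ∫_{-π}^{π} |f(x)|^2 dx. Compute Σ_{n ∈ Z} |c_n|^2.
Σ |c_n|^2 = 4π^2/3 + 36

Expand and integrate term by term over [-π, π]:
  ∫ (2x)^2 dx = 4·(2π^3/3); ∫ 2·2·(-6)·x dx = 0 (odd integrand); ∫ (-6)^2 dx = 36·2π.
So (1/(2π)) ∫_{-π}^{π} (2x - 6)^2 dx = 4π^2/3 + 36 = 4π^2/3 + 36.
Parseval ⇒ Σ |c_n|^2 = 4π^2/3 + 36.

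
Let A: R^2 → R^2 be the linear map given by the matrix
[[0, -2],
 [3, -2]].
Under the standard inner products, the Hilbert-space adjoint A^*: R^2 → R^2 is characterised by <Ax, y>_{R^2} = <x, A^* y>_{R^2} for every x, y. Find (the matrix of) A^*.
A^* = A^T =
[[0, 3],
 [-2, -2]]

For real matrices with standard dot products, the defining identity <Ax, y> = <x, A^* y> gives (Ax)^T y = x^T (A^*) y, i.e. x^T A^T y = x^T (A^*) y. Since this holds for all x, y, we must have A^* = A^T. Therefore
A^* =
[[0, 3],
 [-2, -2]].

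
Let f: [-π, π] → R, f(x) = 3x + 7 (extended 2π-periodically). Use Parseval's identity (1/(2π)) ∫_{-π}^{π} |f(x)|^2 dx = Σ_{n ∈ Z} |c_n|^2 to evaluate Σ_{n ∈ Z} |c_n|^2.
Σ |c_n|^2 = 3π^2 + 49

Expand and integrate term by term over [-π, π]:
  ∫ (3x)^2 dx = 9·(2π^3/3); ∫ 2·3·(7)·x dx = 0 (odd integrand); ∫ 7^2 dx = 49·2π.
So (1/(2π)) ∫_{-π}^{π} (3x + 7)^2 dx = 9π^2/3 + 49 = 3π^2 + 49.
Parseval ⇒ Σ |c_n|^2 = 3π^2 + 49.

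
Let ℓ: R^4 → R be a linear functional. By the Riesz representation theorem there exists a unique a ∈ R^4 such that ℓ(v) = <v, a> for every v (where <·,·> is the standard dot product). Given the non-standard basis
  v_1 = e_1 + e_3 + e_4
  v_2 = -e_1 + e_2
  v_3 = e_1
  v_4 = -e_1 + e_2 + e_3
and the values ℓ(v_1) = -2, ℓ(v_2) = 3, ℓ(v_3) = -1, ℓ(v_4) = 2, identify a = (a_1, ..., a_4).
a = (-1, 2, -1, 0)

Write a = (a_1, ..., a_4) in the standard basis. For each basis vector v_i, ℓ(v_i) = <v_i, a> is a linear equation in the a_j's. Collect the n equations into a matrix system V a = ℓ, where row i of V is v_i (expressed in the standard basis). Since V is invertible (lower-triangular with 1s on the diagonal, up to permutation), solve by back-substitution:
  V =
[[1, 0, 1, 1],
 [-1, 1, 0, 0],
 [1, 0, 0, 0],
 [-1, 1, 1, 0]]
  V a = (-2, 3, -1, 2)
Solving gives a = (-1, 2, -1, 0).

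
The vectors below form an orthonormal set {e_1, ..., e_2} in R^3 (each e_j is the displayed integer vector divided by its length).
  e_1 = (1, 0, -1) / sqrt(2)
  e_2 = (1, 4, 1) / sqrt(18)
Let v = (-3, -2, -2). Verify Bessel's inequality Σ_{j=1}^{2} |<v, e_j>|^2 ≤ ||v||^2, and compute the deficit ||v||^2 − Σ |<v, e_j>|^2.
Σ |<v, e_j>|^2 = 89/9; ||v||^2 = 17; deficit = 64/9

Write each e_j = u_j / sqrt(<u_j, u_j>) where u_j is the displayed integer vector. Then <v, e_j> = <v, u_j> / sqrt(<u_j, u_j>), so |<v, e_j>|^2 = <v, u_j>^2 / <u_j, u_j>.
Coefficients: <v, e_1> = -1/sqrt(2), <v, e_2> = -13/sqrt(18).
Square and sum: Σ |<v, e_j>|^2 = 89/9.
Compute ||v||^2 = v·v = 17.
Deficit = 17 − 89/9 = 64/9 ≥ 0, confirming Bessel's inequality. (The deficit equals ||v − Σ <v,e_j> e_j||^2, the squared distance from v to span{e_j}.)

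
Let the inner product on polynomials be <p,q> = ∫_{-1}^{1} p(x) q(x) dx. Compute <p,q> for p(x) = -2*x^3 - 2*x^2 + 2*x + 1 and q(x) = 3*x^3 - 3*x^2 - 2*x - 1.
<p,q> = -68/105

Expand the product: p(x)·q(x) = -6*x^6 + 16*x^4 + 3*x^3 - 5*x^2 - 4*x - 1.
∫_{-1}^{1} of each monomial x^k gives [2/(k+1) if k even, 0 if k odd]. Integrating term-by-term (or equivalently evaluating the antiderivative F(x) = -6*x^7/7 + 16*x^5/5 + 3*x^4/4 - 5*x^3/3 - 2*x^2 - x at the endpoints):
  F(1) − F(−1) = -661/420 − (-389/420) = -68/105.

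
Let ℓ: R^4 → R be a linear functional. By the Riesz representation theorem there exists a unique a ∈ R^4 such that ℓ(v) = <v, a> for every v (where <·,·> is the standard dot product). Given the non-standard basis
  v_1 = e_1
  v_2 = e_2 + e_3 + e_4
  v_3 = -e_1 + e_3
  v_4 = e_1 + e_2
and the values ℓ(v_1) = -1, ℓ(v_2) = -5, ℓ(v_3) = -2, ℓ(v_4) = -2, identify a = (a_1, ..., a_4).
a = (-1, -1, -3, -1)

Write a = (a_1, ..., a_4) in the standard basis. For each basis vector v_i, ℓ(v_i) = <v_i, a> is a linear equation in the a_j's. Collect the n equations into a matrix system V a = ℓ, where row i of V is v_i (expressed in the standard basis). Since V is invertible (lower-triangular with 1s on the diagonal, up to permutation), solve by back-substitution:
  V =
[[1, 0, 0, 0],
 [0, 1, 1, 1],
 [-1, 0, 1, 0],
 [1, 1, 0, 0]]
  V a = (-1, -5, -2, -2)
Solving gives a = (-1, -1, -3, -1).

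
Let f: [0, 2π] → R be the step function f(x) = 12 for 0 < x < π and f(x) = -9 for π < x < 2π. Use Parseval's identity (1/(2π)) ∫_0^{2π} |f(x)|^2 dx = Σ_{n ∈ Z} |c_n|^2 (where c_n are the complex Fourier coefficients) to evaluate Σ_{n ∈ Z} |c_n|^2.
Σ |c_n|^2 = 225/2

Parseval equates the L^2 energy of f (normalised by 1/(2π)) with the ℓ^2 sum of its Fourier coefficients: (1/(2π)) ∫_0^{2π} |f|^2 = Σ |c_n|^2.
Compute the left side: (1/(2π)) [∫_0^π 12^2 dx + ∫_π^{2π} (-9)^2 dx] = (1/(2π)) · (144π + 81π) = (144 + 81)/2 = 225/2.
So Σ_{n ∈ Z} |c_n|^2 = 225/2.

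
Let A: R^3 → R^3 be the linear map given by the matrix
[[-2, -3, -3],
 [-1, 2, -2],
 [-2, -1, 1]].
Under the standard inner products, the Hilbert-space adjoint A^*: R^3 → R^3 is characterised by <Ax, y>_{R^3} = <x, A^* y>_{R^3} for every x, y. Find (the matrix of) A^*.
A^* = A^T =
[[-2, -1, -2],
 [-3, 2, -1],
 [-3, -2, 1]]

For real matrices with standard dot products, the defining identity <Ax, y> = <x, A^* y> gives (Ax)^T y = x^T (A^*) y, i.e. x^T A^T y = x^T (A^*) y. Since this holds for all x, y, we must have A^* = A^T. Therefore
A^* =
[[-2, -1, -2],
 [-3, 2, -1],
 [-3, -2, 1]].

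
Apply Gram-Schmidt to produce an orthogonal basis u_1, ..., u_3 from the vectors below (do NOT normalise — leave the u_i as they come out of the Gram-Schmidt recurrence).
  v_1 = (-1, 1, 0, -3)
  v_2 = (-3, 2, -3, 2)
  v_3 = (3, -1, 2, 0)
Orthogonal basis:
  u_1 = (-1, 1, 0, -3)
  u_2 = (-34/11, 23/11, -3, 19/11)
  u_3 = (161/285, 218/285, -1/95, 1/15)

Apply the Gram-Schmidt recurrence
  u_1 = v_1
  u_i = v_i − Σ_{j<i} ((v_i · u_j) / (u_j · u_j)) · u_j.

Step by step this gives:
  u_1 = (-1, 1, 0, -3)
  u_2 = (-34/11, 23/11, -3, 19/11)
  u_3 = (161/285, 218/285, -1/95, 1/15)

Orthogonality check:
  u_2 · u_1 = 0 (should be 0)
  u_3 · u_1 = 0 (should be 0)
  u_3 · u_2 = 0 (should be 0)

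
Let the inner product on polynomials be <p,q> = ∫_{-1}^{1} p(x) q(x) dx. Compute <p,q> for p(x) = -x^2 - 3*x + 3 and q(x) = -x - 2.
<p,q> = -26/3

Expand the product: p(x)·q(x) = x^3 + 5*x^2 + 3*x - 6.
∫_{-1}^{1} of each monomial x^k gives [2/(k+1) if k even, 0 if k odd]. Integrating term-by-term (or equivalently evaluating the antiderivative F(x) = x^4/4 + 5*x^3/3 + 3*x^2/2 - 6*x at the endpoints):
  F(1) − F(−1) = -31/12 − (73/12) = -26/3.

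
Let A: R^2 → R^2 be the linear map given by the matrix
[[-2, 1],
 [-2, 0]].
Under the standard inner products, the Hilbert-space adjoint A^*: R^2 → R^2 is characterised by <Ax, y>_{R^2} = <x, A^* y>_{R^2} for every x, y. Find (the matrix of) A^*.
A^* = A^T =
[[-2, -2],
 [1, 0]]

For real matrices with standard dot products, the defining identity <Ax, y> = <x, A^* y> gives (Ax)^T y = x^T (A^*) y, i.e. x^T A^T y = x^T (A^*) y. Since this holds for all x, y, we must have A^* = A^T. Therefore
A^* =
[[-2, -2],
 [1, 0]].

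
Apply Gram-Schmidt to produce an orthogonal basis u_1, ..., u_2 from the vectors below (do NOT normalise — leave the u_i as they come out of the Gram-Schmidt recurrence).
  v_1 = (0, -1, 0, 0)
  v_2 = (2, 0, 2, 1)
Orthogonal basis:
  u_1 = (0, -1, 0, 0)
  u_2 = (2, 0, 2, 1)

Apply the Gram-Schmidt recurrence
  u_1 = v_1
  u_i = v_i − Σ_{j<i} ((v_i · u_j) / (u_j · u_j)) · u_j.

Step by step this gives:
  u_1 = (0, -1, 0, 0)
  u_2 = (2, 0, 2, 1)

Orthogonality check:
  u_2 · u_1 = 0 (should be 0)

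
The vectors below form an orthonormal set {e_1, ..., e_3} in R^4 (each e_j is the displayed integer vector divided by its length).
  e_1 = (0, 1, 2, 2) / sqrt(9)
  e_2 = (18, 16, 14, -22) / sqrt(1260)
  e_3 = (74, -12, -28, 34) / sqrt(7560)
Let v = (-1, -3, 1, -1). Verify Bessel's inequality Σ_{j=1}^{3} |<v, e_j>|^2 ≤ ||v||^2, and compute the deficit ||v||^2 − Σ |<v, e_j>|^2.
Σ |<v, e_j>|^2 = 82/27; ||v||^2 = 12; deficit = 242/27

Write each e_j = u_j / sqrt(<u_j, u_j>) where u_j is the displayed integer vector. Then <v, e_j> = <v, u_j> / sqrt(<u_j, u_j>), so |<v, e_j>|^2 = <v, u_j>^2 / <u_j, u_j>.
Coefficients: <v, e_1> = -3/sqrt(9), <v, e_2> = -30/sqrt(1260), <v, e_3> = -100/sqrt(7560).
Square and sum: Σ |<v, e_j>|^2 = 82/27.
Compute ||v||^2 = v·v = 12.
Deficit = 12 − 82/27 = 242/27 ≥ 0, confirming Bessel's inequality. (The deficit equals ||v − Σ <v,e_j> e_j||^2, the squared distance from v to span{e_j}.)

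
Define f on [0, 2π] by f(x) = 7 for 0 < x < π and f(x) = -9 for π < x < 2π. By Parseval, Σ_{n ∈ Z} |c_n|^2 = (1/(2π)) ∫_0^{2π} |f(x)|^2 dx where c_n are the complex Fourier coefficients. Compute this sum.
Σ |c_n|^2 = 65

Parseval equates the L^2 energy of f (normalised by 1/(2π)) with the ℓ^2 sum of its Fourier coefficients: (1/(2π)) ∫_0^{2π} |f|^2 = Σ |c_n|^2.
Compute the left side: (1/(2π)) [∫_0^π 7^2 dx + ∫_π^{2π} (-9)^2 dx] = (1/(2π)) · (49π + 81π) = (49 + 81)/2 = 65.
So Σ_{n ∈ Z} |c_n|^2 = 65.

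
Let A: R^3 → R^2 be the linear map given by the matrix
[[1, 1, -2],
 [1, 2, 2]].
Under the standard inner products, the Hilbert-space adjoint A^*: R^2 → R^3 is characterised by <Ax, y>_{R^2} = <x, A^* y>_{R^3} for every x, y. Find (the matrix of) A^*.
A^* = A^T =
[[1, 1],
 [1, 2],
 [-2, 2]]

For real matrices with standard dot products, the defining identity <Ax, y> = <x, A^* y> gives (Ax)^T y = x^T (A^*) y, i.e. x^T A^T y = x^T (A^*) y. Since this holds for all x, y, we must have A^* = A^T. Therefore
A^* =
[[1, 1],
 [1, 2],
 [-2, 2]].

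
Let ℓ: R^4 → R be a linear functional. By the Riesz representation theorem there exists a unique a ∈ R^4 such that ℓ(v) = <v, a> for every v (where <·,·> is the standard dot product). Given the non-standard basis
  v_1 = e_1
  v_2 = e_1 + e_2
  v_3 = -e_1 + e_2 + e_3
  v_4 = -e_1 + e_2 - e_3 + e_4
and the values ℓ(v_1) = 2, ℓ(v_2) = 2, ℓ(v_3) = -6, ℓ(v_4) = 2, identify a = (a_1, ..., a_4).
a = (2, 0, -4, 0)

Write a = (a_1, ..., a_4) in the standard basis. For each basis vector v_i, ℓ(v_i) = <v_i, a> is a linear equation in the a_j's. Collect the n equations into a matrix system V a = ℓ, where row i of V is v_i (expressed in the standard basis). Since V is invertible (lower-triangular with 1s on the diagonal, up to permutation), solve by back-substitution:
  V =
[[1, 0, 0, 0],
 [1, 1, 0, 0],
 [-1, 1, 1, 0],
 [-1, 1, -1, 1]]
  V a = (2, 2, -6, 2)
Solving gives a = (2, 0, -4, 0).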